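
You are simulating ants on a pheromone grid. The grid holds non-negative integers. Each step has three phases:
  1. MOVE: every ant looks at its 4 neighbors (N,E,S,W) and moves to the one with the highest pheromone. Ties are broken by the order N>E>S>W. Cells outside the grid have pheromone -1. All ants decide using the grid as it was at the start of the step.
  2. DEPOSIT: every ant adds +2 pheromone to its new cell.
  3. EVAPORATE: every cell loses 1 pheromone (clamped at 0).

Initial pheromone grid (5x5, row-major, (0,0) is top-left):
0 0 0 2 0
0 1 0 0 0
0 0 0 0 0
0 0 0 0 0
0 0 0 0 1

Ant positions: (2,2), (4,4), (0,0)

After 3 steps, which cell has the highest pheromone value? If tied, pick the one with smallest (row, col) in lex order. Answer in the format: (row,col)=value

Answer: (0,3)=3

Derivation:
Step 1: ant0:(2,2)->N->(1,2) | ant1:(4,4)->N->(3,4) | ant2:(0,0)->E->(0,1)
  grid max=1 at (0,1)
Step 2: ant0:(1,2)->N->(0,2) | ant1:(3,4)->N->(2,4) | ant2:(0,1)->E->(0,2)
  grid max=3 at (0,2)
Step 3: ant0:(0,2)->E->(0,3) | ant1:(2,4)->N->(1,4) | ant2:(0,2)->E->(0,3)
  grid max=3 at (0,3)
Final grid:
  0 0 2 3 0
  0 0 0 0 1
  0 0 0 0 0
  0 0 0 0 0
  0 0 0 0 0
Max pheromone 3 at (0,3)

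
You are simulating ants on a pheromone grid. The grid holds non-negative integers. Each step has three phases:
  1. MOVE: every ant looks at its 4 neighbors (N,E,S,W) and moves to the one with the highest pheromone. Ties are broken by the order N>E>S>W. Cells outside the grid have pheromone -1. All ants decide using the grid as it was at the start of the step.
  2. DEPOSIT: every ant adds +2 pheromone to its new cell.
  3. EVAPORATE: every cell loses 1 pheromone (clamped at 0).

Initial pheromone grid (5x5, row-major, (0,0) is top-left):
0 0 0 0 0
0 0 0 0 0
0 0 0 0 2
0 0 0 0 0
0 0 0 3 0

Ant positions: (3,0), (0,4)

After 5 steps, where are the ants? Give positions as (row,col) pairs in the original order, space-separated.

Step 1: ant0:(3,0)->N->(2,0) | ant1:(0,4)->S->(1,4)
  grid max=2 at (4,3)
Step 2: ant0:(2,0)->N->(1,0) | ant1:(1,4)->S->(2,4)
  grid max=2 at (2,4)
Step 3: ant0:(1,0)->N->(0,0) | ant1:(2,4)->N->(1,4)
  grid max=1 at (0,0)
Step 4: ant0:(0,0)->E->(0,1) | ant1:(1,4)->S->(2,4)
  grid max=2 at (2,4)
Step 5: ant0:(0,1)->E->(0,2) | ant1:(2,4)->N->(1,4)
  grid max=1 at (0,2)

(0,2) (1,4)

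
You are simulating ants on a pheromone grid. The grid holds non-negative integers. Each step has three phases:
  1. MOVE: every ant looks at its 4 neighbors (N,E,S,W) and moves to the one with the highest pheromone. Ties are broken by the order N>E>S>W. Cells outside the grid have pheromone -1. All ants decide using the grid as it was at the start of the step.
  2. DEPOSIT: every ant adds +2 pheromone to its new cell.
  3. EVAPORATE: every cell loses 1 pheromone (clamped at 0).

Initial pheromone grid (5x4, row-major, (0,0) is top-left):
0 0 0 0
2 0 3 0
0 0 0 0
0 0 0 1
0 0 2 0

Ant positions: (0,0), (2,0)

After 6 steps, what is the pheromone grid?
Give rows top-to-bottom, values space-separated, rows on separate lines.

After step 1: ants at (1,0),(1,0)
  0 0 0 0
  5 0 2 0
  0 0 0 0
  0 0 0 0
  0 0 1 0
After step 2: ants at (0,0),(0,0)
  3 0 0 0
  4 0 1 0
  0 0 0 0
  0 0 0 0
  0 0 0 0
After step 3: ants at (1,0),(1,0)
  2 0 0 0
  7 0 0 0
  0 0 0 0
  0 0 0 0
  0 0 0 0
After step 4: ants at (0,0),(0,0)
  5 0 0 0
  6 0 0 0
  0 0 0 0
  0 0 0 0
  0 0 0 0
After step 5: ants at (1,0),(1,0)
  4 0 0 0
  9 0 0 0
  0 0 0 0
  0 0 0 0
  0 0 0 0
After step 6: ants at (0,0),(0,0)
  7 0 0 0
  8 0 0 0
  0 0 0 0
  0 0 0 0
  0 0 0 0

7 0 0 0
8 0 0 0
0 0 0 0
0 0 0 0
0 0 0 0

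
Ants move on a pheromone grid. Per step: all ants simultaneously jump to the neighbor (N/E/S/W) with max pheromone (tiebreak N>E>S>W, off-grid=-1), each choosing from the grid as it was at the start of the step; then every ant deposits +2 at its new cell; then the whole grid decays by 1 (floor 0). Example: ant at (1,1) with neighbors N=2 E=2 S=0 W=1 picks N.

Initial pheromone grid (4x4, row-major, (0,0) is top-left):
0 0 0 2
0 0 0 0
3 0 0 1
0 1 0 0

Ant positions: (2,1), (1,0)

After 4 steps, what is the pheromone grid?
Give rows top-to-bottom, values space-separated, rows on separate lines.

After step 1: ants at (2,0),(2,0)
  0 0 0 1
  0 0 0 0
  6 0 0 0
  0 0 0 0
After step 2: ants at (1,0),(1,0)
  0 0 0 0
  3 0 0 0
  5 0 0 0
  0 0 0 0
After step 3: ants at (2,0),(2,0)
  0 0 0 0
  2 0 0 0
  8 0 0 0
  0 0 0 0
After step 4: ants at (1,0),(1,0)
  0 0 0 0
  5 0 0 0
  7 0 0 0
  0 0 0 0

0 0 0 0
5 0 0 0
7 0 0 0
0 0 0 0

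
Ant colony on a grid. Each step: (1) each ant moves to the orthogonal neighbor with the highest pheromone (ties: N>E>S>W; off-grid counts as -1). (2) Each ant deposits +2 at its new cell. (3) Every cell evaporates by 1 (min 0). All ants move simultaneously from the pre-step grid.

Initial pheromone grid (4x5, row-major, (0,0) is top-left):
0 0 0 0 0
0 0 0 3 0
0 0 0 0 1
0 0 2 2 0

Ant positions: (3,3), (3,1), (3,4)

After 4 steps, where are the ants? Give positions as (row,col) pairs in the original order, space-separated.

Step 1: ant0:(3,3)->W->(3,2) | ant1:(3,1)->E->(3,2) | ant2:(3,4)->W->(3,3)
  grid max=5 at (3,2)
Step 2: ant0:(3,2)->E->(3,3) | ant1:(3,2)->E->(3,3) | ant2:(3,3)->W->(3,2)
  grid max=6 at (3,2)
Step 3: ant0:(3,3)->W->(3,2) | ant1:(3,3)->W->(3,2) | ant2:(3,2)->E->(3,3)
  grid max=9 at (3,2)
Step 4: ant0:(3,2)->E->(3,3) | ant1:(3,2)->E->(3,3) | ant2:(3,3)->W->(3,2)
  grid max=10 at (3,2)

(3,3) (3,3) (3,2)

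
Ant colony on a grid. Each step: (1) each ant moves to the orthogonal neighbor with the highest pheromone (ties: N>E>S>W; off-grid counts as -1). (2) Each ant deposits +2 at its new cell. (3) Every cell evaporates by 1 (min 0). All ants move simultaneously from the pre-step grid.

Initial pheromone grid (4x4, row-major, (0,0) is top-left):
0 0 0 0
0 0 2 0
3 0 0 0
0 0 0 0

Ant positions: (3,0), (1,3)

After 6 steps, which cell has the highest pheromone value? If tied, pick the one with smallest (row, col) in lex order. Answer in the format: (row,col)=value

Step 1: ant0:(3,0)->N->(2,0) | ant1:(1,3)->W->(1,2)
  grid max=4 at (2,0)
Step 2: ant0:(2,0)->N->(1,0) | ant1:(1,2)->N->(0,2)
  grid max=3 at (2,0)
Step 3: ant0:(1,0)->S->(2,0) | ant1:(0,2)->S->(1,2)
  grid max=4 at (2,0)
Step 4: ant0:(2,0)->N->(1,0) | ant1:(1,2)->N->(0,2)
  grid max=3 at (2,0)
Step 5: ant0:(1,0)->S->(2,0) | ant1:(0,2)->S->(1,2)
  grid max=4 at (2,0)
Step 6: ant0:(2,0)->N->(1,0) | ant1:(1,2)->N->(0,2)
  grid max=3 at (2,0)
Final grid:
  0 0 1 0
  1 0 2 0
  3 0 0 0
  0 0 0 0
Max pheromone 3 at (2,0)

Answer: (2,0)=3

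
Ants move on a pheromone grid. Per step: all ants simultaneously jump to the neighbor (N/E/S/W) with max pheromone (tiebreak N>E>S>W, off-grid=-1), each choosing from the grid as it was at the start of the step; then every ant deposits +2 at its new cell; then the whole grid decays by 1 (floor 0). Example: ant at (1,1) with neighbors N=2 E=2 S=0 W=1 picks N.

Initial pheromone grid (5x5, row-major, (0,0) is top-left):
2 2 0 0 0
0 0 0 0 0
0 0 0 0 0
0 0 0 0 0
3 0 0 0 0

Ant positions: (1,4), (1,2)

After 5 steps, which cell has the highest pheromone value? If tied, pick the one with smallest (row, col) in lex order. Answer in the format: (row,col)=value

Step 1: ant0:(1,4)->N->(0,4) | ant1:(1,2)->N->(0,2)
  grid max=2 at (4,0)
Step 2: ant0:(0,4)->S->(1,4) | ant1:(0,2)->W->(0,1)
  grid max=2 at (0,1)
Step 3: ant0:(1,4)->N->(0,4) | ant1:(0,1)->E->(0,2)
  grid max=1 at (0,1)
Step 4: ant0:(0,4)->S->(1,4) | ant1:(0,2)->W->(0,1)
  grid max=2 at (0,1)
Step 5: ant0:(1,4)->N->(0,4) | ant1:(0,1)->E->(0,2)
  grid max=1 at (0,1)
Final grid:
  0 1 1 0 1
  0 0 0 0 0
  0 0 0 0 0
  0 0 0 0 0
  0 0 0 0 0
Max pheromone 1 at (0,1)

Answer: (0,1)=1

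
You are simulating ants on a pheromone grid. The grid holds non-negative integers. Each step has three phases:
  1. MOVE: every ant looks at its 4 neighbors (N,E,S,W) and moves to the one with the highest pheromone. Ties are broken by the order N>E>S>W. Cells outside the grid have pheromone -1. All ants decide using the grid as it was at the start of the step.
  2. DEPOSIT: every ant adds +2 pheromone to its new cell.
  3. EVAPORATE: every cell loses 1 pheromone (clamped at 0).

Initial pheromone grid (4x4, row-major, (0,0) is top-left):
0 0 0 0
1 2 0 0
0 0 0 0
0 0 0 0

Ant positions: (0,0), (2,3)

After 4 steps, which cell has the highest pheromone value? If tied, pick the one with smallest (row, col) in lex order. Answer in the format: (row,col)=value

Step 1: ant0:(0,0)->S->(1,0) | ant1:(2,3)->N->(1,3)
  grid max=2 at (1,0)
Step 2: ant0:(1,0)->E->(1,1) | ant1:(1,3)->N->(0,3)
  grid max=2 at (1,1)
Step 3: ant0:(1,1)->W->(1,0) | ant1:(0,3)->S->(1,3)
  grid max=2 at (1,0)
Step 4: ant0:(1,0)->E->(1,1) | ant1:(1,3)->N->(0,3)
  grid max=2 at (1,1)
Final grid:
  0 0 0 1
  1 2 0 0
  0 0 0 0
  0 0 0 0
Max pheromone 2 at (1,1)

Answer: (1,1)=2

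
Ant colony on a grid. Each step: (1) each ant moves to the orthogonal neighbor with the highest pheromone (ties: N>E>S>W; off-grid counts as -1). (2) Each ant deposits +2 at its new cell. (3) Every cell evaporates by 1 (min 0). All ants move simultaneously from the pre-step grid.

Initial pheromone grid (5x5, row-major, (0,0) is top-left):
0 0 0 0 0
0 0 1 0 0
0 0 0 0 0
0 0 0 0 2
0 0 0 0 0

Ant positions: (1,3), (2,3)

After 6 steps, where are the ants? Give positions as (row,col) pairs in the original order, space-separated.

Step 1: ant0:(1,3)->W->(1,2) | ant1:(2,3)->N->(1,3)
  grid max=2 at (1,2)
Step 2: ant0:(1,2)->E->(1,3) | ant1:(1,3)->W->(1,2)
  grid max=3 at (1,2)
Step 3: ant0:(1,3)->W->(1,2) | ant1:(1,2)->E->(1,3)
  grid max=4 at (1,2)
Step 4: ant0:(1,2)->E->(1,3) | ant1:(1,3)->W->(1,2)
  grid max=5 at (1,2)
Step 5: ant0:(1,3)->W->(1,2) | ant1:(1,2)->E->(1,3)
  grid max=6 at (1,2)
Step 6: ant0:(1,2)->E->(1,3) | ant1:(1,3)->W->(1,2)
  grid max=7 at (1,2)

(1,3) (1,2)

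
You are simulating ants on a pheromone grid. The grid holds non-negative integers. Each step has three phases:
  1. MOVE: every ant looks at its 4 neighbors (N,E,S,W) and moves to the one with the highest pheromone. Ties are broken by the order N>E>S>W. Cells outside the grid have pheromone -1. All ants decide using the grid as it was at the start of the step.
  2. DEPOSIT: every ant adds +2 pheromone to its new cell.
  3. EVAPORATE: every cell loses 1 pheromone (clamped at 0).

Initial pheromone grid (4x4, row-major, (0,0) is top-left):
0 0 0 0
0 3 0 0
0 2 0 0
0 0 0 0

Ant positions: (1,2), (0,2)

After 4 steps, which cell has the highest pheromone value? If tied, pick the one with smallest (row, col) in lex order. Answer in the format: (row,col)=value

Step 1: ant0:(1,2)->W->(1,1) | ant1:(0,2)->E->(0,3)
  grid max=4 at (1,1)
Step 2: ant0:(1,1)->S->(2,1) | ant1:(0,3)->S->(1,3)
  grid max=3 at (1,1)
Step 3: ant0:(2,1)->N->(1,1) | ant1:(1,3)->N->(0,3)
  grid max=4 at (1,1)
Step 4: ant0:(1,1)->S->(2,1) | ant1:(0,3)->S->(1,3)
  grid max=3 at (1,1)
Final grid:
  0 0 0 0
  0 3 0 1
  0 2 0 0
  0 0 0 0
Max pheromone 3 at (1,1)

Answer: (1,1)=3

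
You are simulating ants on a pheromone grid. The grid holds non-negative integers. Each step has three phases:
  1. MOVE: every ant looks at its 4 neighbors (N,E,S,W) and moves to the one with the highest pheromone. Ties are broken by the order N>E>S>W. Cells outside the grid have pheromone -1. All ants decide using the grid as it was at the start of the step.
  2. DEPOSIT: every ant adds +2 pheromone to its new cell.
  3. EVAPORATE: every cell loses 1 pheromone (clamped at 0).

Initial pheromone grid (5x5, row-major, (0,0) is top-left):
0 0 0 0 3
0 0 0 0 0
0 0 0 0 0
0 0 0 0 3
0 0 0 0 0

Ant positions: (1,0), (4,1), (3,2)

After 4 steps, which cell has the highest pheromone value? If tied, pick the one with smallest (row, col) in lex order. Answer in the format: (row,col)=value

Step 1: ant0:(1,0)->N->(0,0) | ant1:(4,1)->N->(3,1) | ant2:(3,2)->N->(2,2)
  grid max=2 at (0,4)
Step 2: ant0:(0,0)->E->(0,1) | ant1:(3,1)->N->(2,1) | ant2:(2,2)->N->(1,2)
  grid max=1 at (0,1)
Step 3: ant0:(0,1)->E->(0,2) | ant1:(2,1)->N->(1,1) | ant2:(1,2)->N->(0,2)
  grid max=3 at (0,2)
Step 4: ant0:(0,2)->E->(0,3) | ant1:(1,1)->N->(0,1) | ant2:(0,2)->E->(0,3)
  grid max=3 at (0,3)
Final grid:
  0 1 2 3 0
  0 0 0 0 0
  0 0 0 0 0
  0 0 0 0 0
  0 0 0 0 0
Max pheromone 3 at (0,3)

Answer: (0,3)=3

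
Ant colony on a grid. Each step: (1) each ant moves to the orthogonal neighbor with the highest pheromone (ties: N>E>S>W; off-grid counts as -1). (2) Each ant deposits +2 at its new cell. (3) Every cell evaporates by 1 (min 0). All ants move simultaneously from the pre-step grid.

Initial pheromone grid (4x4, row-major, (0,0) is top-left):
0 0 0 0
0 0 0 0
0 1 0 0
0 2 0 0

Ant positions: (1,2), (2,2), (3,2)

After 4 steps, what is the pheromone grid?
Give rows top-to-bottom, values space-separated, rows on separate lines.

After step 1: ants at (0,2),(2,1),(3,1)
  0 0 1 0
  0 0 0 0
  0 2 0 0
  0 3 0 0
After step 2: ants at (0,3),(3,1),(2,1)
  0 0 0 1
  0 0 0 0
  0 3 0 0
  0 4 0 0
After step 3: ants at (1,3),(2,1),(3,1)
  0 0 0 0
  0 0 0 1
  0 4 0 0
  0 5 0 0
After step 4: ants at (0,3),(3,1),(2,1)
  0 0 0 1
  0 0 0 0
  0 5 0 0
  0 6 0 0

0 0 0 1
0 0 0 0
0 5 0 0
0 6 0 0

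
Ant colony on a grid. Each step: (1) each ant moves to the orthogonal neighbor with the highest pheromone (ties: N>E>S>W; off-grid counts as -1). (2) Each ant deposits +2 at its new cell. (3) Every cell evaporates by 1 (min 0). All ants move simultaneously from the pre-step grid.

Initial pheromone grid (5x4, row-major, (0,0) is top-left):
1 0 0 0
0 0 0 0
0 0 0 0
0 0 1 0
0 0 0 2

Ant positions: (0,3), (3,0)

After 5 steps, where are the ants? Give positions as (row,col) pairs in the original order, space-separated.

Step 1: ant0:(0,3)->S->(1,3) | ant1:(3,0)->N->(2,0)
  grid max=1 at (1,3)
Step 2: ant0:(1,3)->N->(0,3) | ant1:(2,0)->N->(1,0)
  grid max=1 at (0,3)
Step 3: ant0:(0,3)->S->(1,3) | ant1:(1,0)->N->(0,0)
  grid max=1 at (0,0)
Step 4: ant0:(1,3)->N->(0,3) | ant1:(0,0)->E->(0,1)
  grid max=1 at (0,1)
Step 5: ant0:(0,3)->S->(1,3) | ant1:(0,1)->E->(0,2)
  grid max=1 at (0,2)

(1,3) (0,2)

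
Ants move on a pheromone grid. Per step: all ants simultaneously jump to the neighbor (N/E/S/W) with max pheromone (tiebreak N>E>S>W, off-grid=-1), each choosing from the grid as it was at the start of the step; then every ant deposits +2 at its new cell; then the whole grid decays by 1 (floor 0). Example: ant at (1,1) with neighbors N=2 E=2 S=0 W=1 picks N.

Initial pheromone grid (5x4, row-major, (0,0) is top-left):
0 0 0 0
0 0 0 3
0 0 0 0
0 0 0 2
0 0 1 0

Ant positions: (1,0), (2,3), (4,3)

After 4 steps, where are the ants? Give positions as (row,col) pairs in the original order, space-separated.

Step 1: ant0:(1,0)->N->(0,0) | ant1:(2,3)->N->(1,3) | ant2:(4,3)->N->(3,3)
  grid max=4 at (1,3)
Step 2: ant0:(0,0)->E->(0,1) | ant1:(1,3)->N->(0,3) | ant2:(3,3)->N->(2,3)
  grid max=3 at (1,3)
Step 3: ant0:(0,1)->E->(0,2) | ant1:(0,3)->S->(1,3) | ant2:(2,3)->N->(1,3)
  grid max=6 at (1,3)
Step 4: ant0:(0,2)->E->(0,3) | ant1:(1,3)->N->(0,3) | ant2:(1,3)->N->(0,3)
  grid max=5 at (0,3)

(0,3) (0,3) (0,3)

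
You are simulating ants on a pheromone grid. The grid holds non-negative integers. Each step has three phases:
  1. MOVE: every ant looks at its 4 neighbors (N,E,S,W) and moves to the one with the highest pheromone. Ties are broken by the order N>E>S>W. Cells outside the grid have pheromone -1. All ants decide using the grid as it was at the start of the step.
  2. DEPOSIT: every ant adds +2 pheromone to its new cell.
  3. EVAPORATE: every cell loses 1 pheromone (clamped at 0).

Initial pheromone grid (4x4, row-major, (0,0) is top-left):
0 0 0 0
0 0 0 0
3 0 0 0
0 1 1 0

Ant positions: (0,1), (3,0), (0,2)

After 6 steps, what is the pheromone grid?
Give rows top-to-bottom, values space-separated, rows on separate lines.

After step 1: ants at (0,2),(2,0),(0,3)
  0 0 1 1
  0 0 0 0
  4 0 0 0
  0 0 0 0
After step 2: ants at (0,3),(1,0),(0,2)
  0 0 2 2
  1 0 0 0
  3 0 0 0
  0 0 0 0
After step 3: ants at (0,2),(2,0),(0,3)
  0 0 3 3
  0 0 0 0
  4 0 0 0
  0 0 0 0
After step 4: ants at (0,3),(1,0),(0,2)
  0 0 4 4
  1 0 0 0
  3 0 0 0
  0 0 0 0
After step 5: ants at (0,2),(2,0),(0,3)
  0 0 5 5
  0 0 0 0
  4 0 0 0
  0 0 0 0
After step 6: ants at (0,3),(1,0),(0,2)
  0 0 6 6
  1 0 0 0
  3 0 0 0
  0 0 0 0

0 0 6 6
1 0 0 0
3 0 0 0
0 0 0 0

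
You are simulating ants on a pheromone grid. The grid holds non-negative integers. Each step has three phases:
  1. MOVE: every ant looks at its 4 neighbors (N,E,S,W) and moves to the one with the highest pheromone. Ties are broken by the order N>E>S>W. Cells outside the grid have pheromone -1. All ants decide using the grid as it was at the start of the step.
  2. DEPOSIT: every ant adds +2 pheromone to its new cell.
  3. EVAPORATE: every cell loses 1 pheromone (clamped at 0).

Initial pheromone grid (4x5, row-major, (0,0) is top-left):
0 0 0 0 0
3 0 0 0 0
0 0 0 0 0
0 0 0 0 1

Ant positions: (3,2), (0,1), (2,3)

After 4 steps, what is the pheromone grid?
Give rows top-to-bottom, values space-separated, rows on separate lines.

After step 1: ants at (2,2),(0,2),(1,3)
  0 0 1 0 0
  2 0 0 1 0
  0 0 1 0 0
  0 0 0 0 0
After step 2: ants at (1,2),(0,3),(0,3)
  0 0 0 3 0
  1 0 1 0 0
  0 0 0 0 0
  0 0 0 0 0
After step 3: ants at (0,2),(0,4),(0,4)
  0 0 1 2 3
  0 0 0 0 0
  0 0 0 0 0
  0 0 0 0 0
After step 4: ants at (0,3),(0,3),(0,3)
  0 0 0 7 2
  0 0 0 0 0
  0 0 0 0 0
  0 0 0 0 0

0 0 0 7 2
0 0 0 0 0
0 0 0 0 0
0 0 0 0 0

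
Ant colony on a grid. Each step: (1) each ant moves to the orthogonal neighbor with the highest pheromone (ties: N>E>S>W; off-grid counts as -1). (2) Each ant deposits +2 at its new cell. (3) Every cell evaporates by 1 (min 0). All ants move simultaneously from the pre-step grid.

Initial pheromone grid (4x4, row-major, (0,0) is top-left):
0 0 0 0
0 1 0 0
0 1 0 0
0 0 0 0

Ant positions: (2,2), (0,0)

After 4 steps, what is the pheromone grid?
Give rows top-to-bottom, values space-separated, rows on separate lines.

After step 1: ants at (2,1),(0,1)
  0 1 0 0
  0 0 0 0
  0 2 0 0
  0 0 0 0
After step 2: ants at (1,1),(0,2)
  0 0 1 0
  0 1 0 0
  0 1 0 0
  0 0 0 0
After step 3: ants at (2,1),(0,3)
  0 0 0 1
  0 0 0 0
  0 2 0 0
  0 0 0 0
After step 4: ants at (1,1),(1,3)
  0 0 0 0
  0 1 0 1
  0 1 0 0
  0 0 0 0

0 0 0 0
0 1 0 1
0 1 0 0
0 0 0 0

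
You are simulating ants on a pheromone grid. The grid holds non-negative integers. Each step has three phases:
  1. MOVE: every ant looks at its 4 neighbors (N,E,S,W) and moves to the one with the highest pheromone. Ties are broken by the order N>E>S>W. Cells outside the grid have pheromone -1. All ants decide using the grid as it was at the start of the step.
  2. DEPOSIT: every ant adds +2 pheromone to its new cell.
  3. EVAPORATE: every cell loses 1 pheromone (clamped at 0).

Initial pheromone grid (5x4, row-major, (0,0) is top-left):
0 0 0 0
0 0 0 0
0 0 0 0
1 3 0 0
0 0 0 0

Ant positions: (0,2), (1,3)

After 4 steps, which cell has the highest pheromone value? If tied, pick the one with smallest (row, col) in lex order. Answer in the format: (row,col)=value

Step 1: ant0:(0,2)->E->(0,3) | ant1:(1,3)->N->(0,3)
  grid max=3 at (0,3)
Step 2: ant0:(0,3)->S->(1,3) | ant1:(0,3)->S->(1,3)
  grid max=3 at (1,3)
Step 3: ant0:(1,3)->N->(0,3) | ant1:(1,3)->N->(0,3)
  grid max=5 at (0,3)
Step 4: ant0:(0,3)->S->(1,3) | ant1:(0,3)->S->(1,3)
  grid max=5 at (1,3)
Final grid:
  0 0 0 4
  0 0 0 5
  0 0 0 0
  0 0 0 0
  0 0 0 0
Max pheromone 5 at (1,3)

Answer: (1,3)=5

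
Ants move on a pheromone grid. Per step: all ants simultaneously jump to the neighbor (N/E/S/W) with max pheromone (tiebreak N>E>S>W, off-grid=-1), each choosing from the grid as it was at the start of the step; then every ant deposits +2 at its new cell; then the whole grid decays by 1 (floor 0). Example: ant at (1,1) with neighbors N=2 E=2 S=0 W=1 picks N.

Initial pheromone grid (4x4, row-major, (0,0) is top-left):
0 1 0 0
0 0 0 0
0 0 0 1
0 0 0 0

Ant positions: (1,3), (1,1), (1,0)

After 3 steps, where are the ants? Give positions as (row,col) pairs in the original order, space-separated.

Step 1: ant0:(1,3)->S->(2,3) | ant1:(1,1)->N->(0,1) | ant2:(1,0)->N->(0,0)
  grid max=2 at (0,1)
Step 2: ant0:(2,3)->N->(1,3) | ant1:(0,1)->W->(0,0) | ant2:(0,0)->E->(0,1)
  grid max=3 at (0,1)
Step 3: ant0:(1,3)->S->(2,3) | ant1:(0,0)->E->(0,1) | ant2:(0,1)->W->(0,0)
  grid max=4 at (0,1)

(2,3) (0,1) (0,0)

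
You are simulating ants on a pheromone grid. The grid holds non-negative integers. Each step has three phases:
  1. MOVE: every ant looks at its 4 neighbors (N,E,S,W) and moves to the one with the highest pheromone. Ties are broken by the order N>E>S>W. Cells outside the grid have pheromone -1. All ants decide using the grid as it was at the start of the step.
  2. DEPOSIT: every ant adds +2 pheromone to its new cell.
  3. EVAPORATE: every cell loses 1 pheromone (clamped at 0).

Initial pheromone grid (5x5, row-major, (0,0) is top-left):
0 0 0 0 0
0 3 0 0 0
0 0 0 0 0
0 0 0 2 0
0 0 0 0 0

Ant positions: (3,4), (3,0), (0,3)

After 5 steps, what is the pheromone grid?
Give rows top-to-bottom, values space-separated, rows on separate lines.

After step 1: ants at (3,3),(2,0),(0,4)
  0 0 0 0 1
  0 2 0 0 0
  1 0 0 0 0
  0 0 0 3 0
  0 0 0 0 0
After step 2: ants at (2,3),(1,0),(1,4)
  0 0 0 0 0
  1 1 0 0 1
  0 0 0 1 0
  0 0 0 2 0
  0 0 0 0 0
After step 3: ants at (3,3),(1,1),(0,4)
  0 0 0 0 1
  0 2 0 0 0
  0 0 0 0 0
  0 0 0 3 0
  0 0 0 0 0
After step 4: ants at (2,3),(0,1),(1,4)
  0 1 0 0 0
  0 1 0 0 1
  0 0 0 1 0
  0 0 0 2 0
  0 0 0 0 0
After step 5: ants at (3,3),(1,1),(0,4)
  0 0 0 0 1
  0 2 0 0 0
  0 0 0 0 0
  0 0 0 3 0
  0 0 0 0 0

0 0 0 0 1
0 2 0 0 0
0 0 0 0 0
0 0 0 3 0
0 0 0 0 0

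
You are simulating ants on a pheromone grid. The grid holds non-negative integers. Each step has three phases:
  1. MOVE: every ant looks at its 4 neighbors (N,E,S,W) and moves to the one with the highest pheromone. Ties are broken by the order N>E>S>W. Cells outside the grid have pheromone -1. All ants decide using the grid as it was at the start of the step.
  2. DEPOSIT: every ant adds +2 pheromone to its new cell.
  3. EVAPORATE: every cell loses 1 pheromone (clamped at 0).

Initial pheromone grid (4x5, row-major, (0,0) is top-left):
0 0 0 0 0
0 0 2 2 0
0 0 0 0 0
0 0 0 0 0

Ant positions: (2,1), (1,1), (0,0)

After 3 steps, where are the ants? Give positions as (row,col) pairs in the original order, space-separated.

Step 1: ant0:(2,1)->N->(1,1) | ant1:(1,1)->E->(1,2) | ant2:(0,0)->E->(0,1)
  grid max=3 at (1,2)
Step 2: ant0:(1,1)->E->(1,2) | ant1:(1,2)->E->(1,3) | ant2:(0,1)->S->(1,1)
  grid max=4 at (1,2)
Step 3: ant0:(1,2)->E->(1,3) | ant1:(1,3)->W->(1,2) | ant2:(1,1)->E->(1,2)
  grid max=7 at (1,2)

(1,3) (1,2) (1,2)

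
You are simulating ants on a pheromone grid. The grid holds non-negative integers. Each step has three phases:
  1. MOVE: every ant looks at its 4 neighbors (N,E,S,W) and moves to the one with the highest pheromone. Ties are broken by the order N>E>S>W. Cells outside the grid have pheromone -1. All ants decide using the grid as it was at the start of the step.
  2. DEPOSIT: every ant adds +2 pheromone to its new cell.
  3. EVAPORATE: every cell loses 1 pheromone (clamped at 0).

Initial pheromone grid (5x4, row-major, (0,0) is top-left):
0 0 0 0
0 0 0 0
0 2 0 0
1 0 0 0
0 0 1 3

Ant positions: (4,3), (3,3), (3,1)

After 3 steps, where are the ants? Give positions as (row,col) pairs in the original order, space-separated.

Step 1: ant0:(4,3)->W->(4,2) | ant1:(3,3)->S->(4,3) | ant2:(3,1)->N->(2,1)
  grid max=4 at (4,3)
Step 2: ant0:(4,2)->E->(4,3) | ant1:(4,3)->W->(4,2) | ant2:(2,1)->N->(1,1)
  grid max=5 at (4,3)
Step 3: ant0:(4,3)->W->(4,2) | ant1:(4,2)->E->(4,3) | ant2:(1,1)->S->(2,1)
  grid max=6 at (4,3)

(4,2) (4,3) (2,1)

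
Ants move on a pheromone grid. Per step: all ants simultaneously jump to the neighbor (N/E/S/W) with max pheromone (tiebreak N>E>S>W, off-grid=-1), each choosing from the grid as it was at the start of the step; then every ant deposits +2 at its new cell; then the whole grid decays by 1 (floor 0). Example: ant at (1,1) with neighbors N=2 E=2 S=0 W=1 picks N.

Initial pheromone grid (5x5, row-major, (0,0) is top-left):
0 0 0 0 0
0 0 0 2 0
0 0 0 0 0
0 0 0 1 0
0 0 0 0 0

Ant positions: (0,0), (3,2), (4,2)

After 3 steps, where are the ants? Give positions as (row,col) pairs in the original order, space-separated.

Step 1: ant0:(0,0)->E->(0,1) | ant1:(3,2)->E->(3,3) | ant2:(4,2)->N->(3,2)
  grid max=2 at (3,3)
Step 2: ant0:(0,1)->E->(0,2) | ant1:(3,3)->W->(3,2) | ant2:(3,2)->E->(3,3)
  grid max=3 at (3,3)
Step 3: ant0:(0,2)->E->(0,3) | ant1:(3,2)->E->(3,3) | ant2:(3,3)->W->(3,2)
  grid max=4 at (3,3)

(0,3) (3,3) (3,2)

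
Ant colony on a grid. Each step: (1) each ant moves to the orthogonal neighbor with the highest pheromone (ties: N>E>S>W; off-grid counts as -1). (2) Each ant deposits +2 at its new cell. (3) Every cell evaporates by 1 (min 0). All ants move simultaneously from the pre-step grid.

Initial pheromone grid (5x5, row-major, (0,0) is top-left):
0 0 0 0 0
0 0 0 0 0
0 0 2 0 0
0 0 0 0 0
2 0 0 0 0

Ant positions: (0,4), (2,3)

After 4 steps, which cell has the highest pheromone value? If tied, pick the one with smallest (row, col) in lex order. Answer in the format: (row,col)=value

Step 1: ant0:(0,4)->S->(1,4) | ant1:(2,3)->W->(2,2)
  grid max=3 at (2,2)
Step 2: ant0:(1,4)->N->(0,4) | ant1:(2,2)->N->(1,2)
  grid max=2 at (2,2)
Step 3: ant0:(0,4)->S->(1,4) | ant1:(1,2)->S->(2,2)
  grid max=3 at (2,2)
Step 4: ant0:(1,4)->N->(0,4) | ant1:(2,2)->N->(1,2)
  grid max=2 at (2,2)
Final grid:
  0 0 0 0 1
  0 0 1 0 0
  0 0 2 0 0
  0 0 0 0 0
  0 0 0 0 0
Max pheromone 2 at (2,2)

Answer: (2,2)=2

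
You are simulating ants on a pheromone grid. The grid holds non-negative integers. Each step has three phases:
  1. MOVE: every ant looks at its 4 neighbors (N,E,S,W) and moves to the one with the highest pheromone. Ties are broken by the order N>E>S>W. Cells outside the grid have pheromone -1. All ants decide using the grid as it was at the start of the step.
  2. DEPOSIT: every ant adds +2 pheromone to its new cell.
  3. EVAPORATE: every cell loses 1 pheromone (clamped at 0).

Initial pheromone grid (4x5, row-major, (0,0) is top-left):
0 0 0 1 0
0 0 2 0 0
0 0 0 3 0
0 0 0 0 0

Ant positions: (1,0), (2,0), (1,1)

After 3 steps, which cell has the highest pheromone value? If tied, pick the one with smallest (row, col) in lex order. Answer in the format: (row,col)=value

Step 1: ant0:(1,0)->N->(0,0) | ant1:(2,0)->N->(1,0) | ant2:(1,1)->E->(1,2)
  grid max=3 at (1,2)
Step 2: ant0:(0,0)->S->(1,0) | ant1:(1,0)->N->(0,0) | ant2:(1,2)->N->(0,2)
  grid max=2 at (0,0)
Step 3: ant0:(1,0)->N->(0,0) | ant1:(0,0)->S->(1,0) | ant2:(0,2)->S->(1,2)
  grid max=3 at (0,0)
Final grid:
  3 0 0 0 0
  3 0 3 0 0
  0 0 0 0 0
  0 0 0 0 0
Max pheromone 3 at (0,0)

Answer: (0,0)=3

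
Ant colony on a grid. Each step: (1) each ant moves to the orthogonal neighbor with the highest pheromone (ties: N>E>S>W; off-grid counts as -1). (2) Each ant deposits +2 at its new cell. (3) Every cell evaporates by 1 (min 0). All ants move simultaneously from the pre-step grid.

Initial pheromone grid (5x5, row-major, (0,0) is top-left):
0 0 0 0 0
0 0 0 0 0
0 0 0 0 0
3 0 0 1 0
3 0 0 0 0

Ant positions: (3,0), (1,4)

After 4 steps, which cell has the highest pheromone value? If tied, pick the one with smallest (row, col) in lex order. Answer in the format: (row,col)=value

Step 1: ant0:(3,0)->S->(4,0) | ant1:(1,4)->N->(0,4)
  grid max=4 at (4,0)
Step 2: ant0:(4,0)->N->(3,0) | ant1:(0,4)->S->(1,4)
  grid max=3 at (3,0)
Step 3: ant0:(3,0)->S->(4,0) | ant1:(1,4)->N->(0,4)
  grid max=4 at (4,0)
Step 4: ant0:(4,0)->N->(3,0) | ant1:(0,4)->S->(1,4)
  grid max=3 at (3,0)
Final grid:
  0 0 0 0 0
  0 0 0 0 1
  0 0 0 0 0
  3 0 0 0 0
  3 0 0 0 0
Max pheromone 3 at (3,0)

Answer: (3,0)=3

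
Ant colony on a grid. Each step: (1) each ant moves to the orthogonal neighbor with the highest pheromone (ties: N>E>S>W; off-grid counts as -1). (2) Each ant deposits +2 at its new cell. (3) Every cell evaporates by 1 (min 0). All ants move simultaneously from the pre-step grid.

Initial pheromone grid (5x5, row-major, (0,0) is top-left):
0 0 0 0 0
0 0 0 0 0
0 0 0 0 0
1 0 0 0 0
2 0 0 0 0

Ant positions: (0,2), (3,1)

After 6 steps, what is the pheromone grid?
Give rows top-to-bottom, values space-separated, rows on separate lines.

After step 1: ants at (0,3),(3,0)
  0 0 0 1 0
  0 0 0 0 0
  0 0 0 0 0
  2 0 0 0 0
  1 0 0 0 0
After step 2: ants at (0,4),(4,0)
  0 0 0 0 1
  0 0 0 0 0
  0 0 0 0 0
  1 0 0 0 0
  2 0 0 0 0
After step 3: ants at (1,4),(3,0)
  0 0 0 0 0
  0 0 0 0 1
  0 0 0 0 0
  2 0 0 0 0
  1 0 0 0 0
After step 4: ants at (0,4),(4,0)
  0 0 0 0 1
  0 0 0 0 0
  0 0 0 0 0
  1 0 0 0 0
  2 0 0 0 0
After step 5: ants at (1,4),(3,0)
  0 0 0 0 0
  0 0 0 0 1
  0 0 0 0 0
  2 0 0 0 0
  1 0 0 0 0
After step 6: ants at (0,4),(4,0)
  0 0 0 0 1
  0 0 0 0 0
  0 0 0 0 0
  1 0 0 0 0
  2 0 0 0 0

0 0 0 0 1
0 0 0 0 0
0 0 0 0 0
1 0 0 0 0
2 0 0 0 0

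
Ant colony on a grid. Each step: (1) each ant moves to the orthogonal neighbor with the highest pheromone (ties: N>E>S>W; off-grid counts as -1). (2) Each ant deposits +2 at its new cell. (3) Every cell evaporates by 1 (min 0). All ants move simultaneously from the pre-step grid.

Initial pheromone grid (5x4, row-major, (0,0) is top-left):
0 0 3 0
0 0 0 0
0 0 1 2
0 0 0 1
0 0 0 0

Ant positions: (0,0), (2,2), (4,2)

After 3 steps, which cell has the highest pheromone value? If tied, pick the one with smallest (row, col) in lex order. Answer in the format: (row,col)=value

Answer: (2,3)=5

Derivation:
Step 1: ant0:(0,0)->E->(0,1) | ant1:(2,2)->E->(2,3) | ant2:(4,2)->N->(3,2)
  grid max=3 at (2,3)
Step 2: ant0:(0,1)->E->(0,2) | ant1:(2,3)->N->(1,3) | ant2:(3,2)->N->(2,2)
  grid max=3 at (0,2)
Step 3: ant0:(0,2)->E->(0,3) | ant1:(1,3)->S->(2,3) | ant2:(2,2)->E->(2,3)
  grid max=5 at (2,3)
Final grid:
  0 0 2 1
  0 0 0 0
  0 0 0 5
  0 0 0 0
  0 0 0 0
Max pheromone 5 at (2,3)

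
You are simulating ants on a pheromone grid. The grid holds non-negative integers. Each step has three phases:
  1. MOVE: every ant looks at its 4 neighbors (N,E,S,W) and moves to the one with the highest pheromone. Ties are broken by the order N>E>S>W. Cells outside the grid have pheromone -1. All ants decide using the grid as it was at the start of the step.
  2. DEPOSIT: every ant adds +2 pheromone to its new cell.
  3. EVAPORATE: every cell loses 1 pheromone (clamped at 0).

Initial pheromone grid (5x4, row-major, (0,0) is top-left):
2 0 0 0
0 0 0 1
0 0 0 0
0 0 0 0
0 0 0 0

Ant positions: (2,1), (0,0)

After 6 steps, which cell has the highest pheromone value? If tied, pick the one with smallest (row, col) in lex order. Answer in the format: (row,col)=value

Step 1: ant0:(2,1)->N->(1,1) | ant1:(0,0)->E->(0,1)
  grid max=1 at (0,0)
Step 2: ant0:(1,1)->N->(0,1) | ant1:(0,1)->S->(1,1)
  grid max=2 at (0,1)
Step 3: ant0:(0,1)->S->(1,1) | ant1:(1,1)->N->(0,1)
  grid max=3 at (0,1)
Step 4: ant0:(1,1)->N->(0,1) | ant1:(0,1)->S->(1,1)
  grid max=4 at (0,1)
Step 5: ant0:(0,1)->S->(1,1) | ant1:(1,1)->N->(0,1)
  grid max=5 at (0,1)
Step 6: ant0:(1,1)->N->(0,1) | ant1:(0,1)->S->(1,1)
  grid max=6 at (0,1)
Final grid:
  0 6 0 0
  0 6 0 0
  0 0 0 0
  0 0 0 0
  0 0 0 0
Max pheromone 6 at (0,1)

Answer: (0,1)=6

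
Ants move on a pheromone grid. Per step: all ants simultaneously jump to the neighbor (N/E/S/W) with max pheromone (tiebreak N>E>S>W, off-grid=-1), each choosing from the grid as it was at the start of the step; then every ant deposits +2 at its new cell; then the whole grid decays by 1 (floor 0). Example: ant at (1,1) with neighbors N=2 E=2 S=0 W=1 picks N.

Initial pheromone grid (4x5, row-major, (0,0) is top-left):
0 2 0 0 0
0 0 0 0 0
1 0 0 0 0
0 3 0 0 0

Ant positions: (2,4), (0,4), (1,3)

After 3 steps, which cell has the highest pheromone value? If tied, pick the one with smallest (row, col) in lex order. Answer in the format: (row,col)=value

Answer: (1,4)=7

Derivation:
Step 1: ant0:(2,4)->N->(1,4) | ant1:(0,4)->S->(1,4) | ant2:(1,3)->N->(0,3)
  grid max=3 at (1,4)
Step 2: ant0:(1,4)->N->(0,4) | ant1:(1,4)->N->(0,4) | ant2:(0,3)->E->(0,4)
  grid max=5 at (0,4)
Step 3: ant0:(0,4)->S->(1,4) | ant1:(0,4)->S->(1,4) | ant2:(0,4)->S->(1,4)
  grid max=7 at (1,4)
Final grid:
  0 0 0 0 4
  0 0 0 0 7
  0 0 0 0 0
  0 0 0 0 0
Max pheromone 7 at (1,4)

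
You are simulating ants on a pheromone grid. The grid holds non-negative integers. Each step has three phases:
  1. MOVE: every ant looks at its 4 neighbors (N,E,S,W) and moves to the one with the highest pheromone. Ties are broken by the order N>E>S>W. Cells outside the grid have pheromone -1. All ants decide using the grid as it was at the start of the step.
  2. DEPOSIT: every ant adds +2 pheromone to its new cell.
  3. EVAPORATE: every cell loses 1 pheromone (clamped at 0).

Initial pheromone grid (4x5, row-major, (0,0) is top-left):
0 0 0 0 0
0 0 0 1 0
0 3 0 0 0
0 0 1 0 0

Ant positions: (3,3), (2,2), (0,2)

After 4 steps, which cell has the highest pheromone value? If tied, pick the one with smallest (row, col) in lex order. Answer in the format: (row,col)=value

Step 1: ant0:(3,3)->W->(3,2) | ant1:(2,2)->W->(2,1) | ant2:(0,2)->E->(0,3)
  grid max=4 at (2,1)
Step 2: ant0:(3,2)->N->(2,2) | ant1:(2,1)->N->(1,1) | ant2:(0,3)->E->(0,4)
  grid max=3 at (2,1)
Step 3: ant0:(2,2)->W->(2,1) | ant1:(1,1)->S->(2,1) | ant2:(0,4)->S->(1,4)
  grid max=6 at (2,1)
Step 4: ant0:(2,1)->N->(1,1) | ant1:(2,1)->N->(1,1) | ant2:(1,4)->N->(0,4)
  grid max=5 at (2,1)
Final grid:
  0 0 0 0 1
  0 3 0 0 0
  0 5 0 0 0
  0 0 0 0 0
Max pheromone 5 at (2,1)

Answer: (2,1)=5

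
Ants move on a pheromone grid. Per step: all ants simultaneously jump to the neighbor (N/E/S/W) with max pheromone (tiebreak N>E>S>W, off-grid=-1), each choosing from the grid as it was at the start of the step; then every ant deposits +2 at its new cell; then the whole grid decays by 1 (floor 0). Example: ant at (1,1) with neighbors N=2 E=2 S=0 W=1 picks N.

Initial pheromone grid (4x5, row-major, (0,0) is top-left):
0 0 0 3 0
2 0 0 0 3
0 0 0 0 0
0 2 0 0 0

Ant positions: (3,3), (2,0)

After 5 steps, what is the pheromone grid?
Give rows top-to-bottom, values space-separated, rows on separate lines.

After step 1: ants at (2,3),(1,0)
  0 0 0 2 0
  3 0 0 0 2
  0 0 0 1 0
  0 1 0 0 0
After step 2: ants at (1,3),(0,0)
  1 0 0 1 0
  2 0 0 1 1
  0 0 0 0 0
  0 0 0 0 0
After step 3: ants at (0,3),(1,0)
  0 0 0 2 0
  3 0 0 0 0
  0 0 0 0 0
  0 0 0 0 0
After step 4: ants at (0,4),(0,0)
  1 0 0 1 1
  2 0 0 0 0
  0 0 0 0 0
  0 0 0 0 0
After step 5: ants at (0,3),(1,0)
  0 0 0 2 0
  3 0 0 0 0
  0 0 0 0 0
  0 0 0 0 0

0 0 0 2 0
3 0 0 0 0
0 0 0 0 0
0 0 0 0 0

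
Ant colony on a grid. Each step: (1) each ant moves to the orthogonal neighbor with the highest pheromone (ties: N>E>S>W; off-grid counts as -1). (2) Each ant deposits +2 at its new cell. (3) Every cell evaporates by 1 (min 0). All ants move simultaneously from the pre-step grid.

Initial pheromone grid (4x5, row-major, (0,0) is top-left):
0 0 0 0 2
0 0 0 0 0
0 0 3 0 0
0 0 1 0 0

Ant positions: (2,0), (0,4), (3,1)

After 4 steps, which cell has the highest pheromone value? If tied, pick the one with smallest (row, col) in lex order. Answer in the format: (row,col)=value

Answer: (2,2)=3

Derivation:
Step 1: ant0:(2,0)->N->(1,0) | ant1:(0,4)->S->(1,4) | ant2:(3,1)->E->(3,2)
  grid max=2 at (2,2)
Step 2: ant0:(1,0)->N->(0,0) | ant1:(1,4)->N->(0,4) | ant2:(3,2)->N->(2,2)
  grid max=3 at (2,2)
Step 3: ant0:(0,0)->E->(0,1) | ant1:(0,4)->S->(1,4) | ant2:(2,2)->S->(3,2)
  grid max=2 at (2,2)
Step 4: ant0:(0,1)->E->(0,2) | ant1:(1,4)->N->(0,4) | ant2:(3,2)->N->(2,2)
  grid max=3 at (2,2)
Final grid:
  0 0 1 0 2
  0 0 0 0 0
  0 0 3 0 0
  0 0 1 0 0
Max pheromone 3 at (2,2)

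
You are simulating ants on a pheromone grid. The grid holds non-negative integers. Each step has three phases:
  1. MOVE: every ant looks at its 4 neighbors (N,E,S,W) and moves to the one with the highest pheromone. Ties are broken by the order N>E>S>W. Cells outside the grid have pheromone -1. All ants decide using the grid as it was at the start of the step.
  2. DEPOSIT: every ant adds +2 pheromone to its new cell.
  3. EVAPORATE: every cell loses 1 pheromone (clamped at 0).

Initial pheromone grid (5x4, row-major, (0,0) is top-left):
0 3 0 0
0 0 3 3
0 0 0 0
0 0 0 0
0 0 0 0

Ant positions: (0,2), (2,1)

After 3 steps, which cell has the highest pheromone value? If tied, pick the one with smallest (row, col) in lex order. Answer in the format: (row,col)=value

Answer: (1,2)=6

Derivation:
Step 1: ant0:(0,2)->S->(1,2) | ant1:(2,1)->N->(1,1)
  grid max=4 at (1,2)
Step 2: ant0:(1,2)->E->(1,3) | ant1:(1,1)->E->(1,2)
  grid max=5 at (1,2)
Step 3: ant0:(1,3)->W->(1,2) | ant1:(1,2)->E->(1,3)
  grid max=6 at (1,2)
Final grid:
  0 0 0 0
  0 0 6 4
  0 0 0 0
  0 0 0 0
  0 0 0 0
Max pheromone 6 at (1,2)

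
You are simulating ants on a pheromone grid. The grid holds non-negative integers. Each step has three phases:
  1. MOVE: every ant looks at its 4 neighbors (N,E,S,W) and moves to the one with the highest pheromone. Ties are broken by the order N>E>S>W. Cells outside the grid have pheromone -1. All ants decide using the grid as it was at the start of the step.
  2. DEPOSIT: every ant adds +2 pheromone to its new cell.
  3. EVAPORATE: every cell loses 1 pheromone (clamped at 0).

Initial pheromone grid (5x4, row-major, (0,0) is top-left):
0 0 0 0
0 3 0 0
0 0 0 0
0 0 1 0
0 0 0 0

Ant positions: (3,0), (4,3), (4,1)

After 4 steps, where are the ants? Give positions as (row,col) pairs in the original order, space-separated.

Step 1: ant0:(3,0)->N->(2,0) | ant1:(4,3)->N->(3,3) | ant2:(4,1)->N->(3,1)
  grid max=2 at (1,1)
Step 2: ant0:(2,0)->N->(1,0) | ant1:(3,3)->N->(2,3) | ant2:(3,1)->N->(2,1)
  grid max=1 at (1,0)
Step 3: ant0:(1,0)->E->(1,1) | ant1:(2,3)->N->(1,3) | ant2:(2,1)->N->(1,1)
  grid max=4 at (1,1)
Step 4: ant0:(1,1)->N->(0,1) | ant1:(1,3)->N->(0,3) | ant2:(1,1)->N->(0,1)
  grid max=3 at (0,1)

(0,1) (0,3) (0,1)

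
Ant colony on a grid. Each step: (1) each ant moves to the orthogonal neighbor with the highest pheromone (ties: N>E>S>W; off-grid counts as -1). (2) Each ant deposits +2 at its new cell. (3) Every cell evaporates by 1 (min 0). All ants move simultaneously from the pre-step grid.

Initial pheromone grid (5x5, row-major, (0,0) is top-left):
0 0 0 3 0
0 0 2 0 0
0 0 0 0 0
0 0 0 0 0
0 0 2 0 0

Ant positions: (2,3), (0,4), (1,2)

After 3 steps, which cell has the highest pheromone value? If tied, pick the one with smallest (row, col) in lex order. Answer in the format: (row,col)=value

Step 1: ant0:(2,3)->N->(1,3) | ant1:(0,4)->W->(0,3) | ant2:(1,2)->N->(0,2)
  grid max=4 at (0,3)
Step 2: ant0:(1,3)->N->(0,3) | ant1:(0,3)->S->(1,3) | ant2:(0,2)->E->(0,3)
  grid max=7 at (0,3)
Step 3: ant0:(0,3)->S->(1,3) | ant1:(1,3)->N->(0,3) | ant2:(0,3)->S->(1,3)
  grid max=8 at (0,3)
Final grid:
  0 0 0 8 0
  0 0 0 5 0
  0 0 0 0 0
  0 0 0 0 0
  0 0 0 0 0
Max pheromone 8 at (0,3)

Answer: (0,3)=8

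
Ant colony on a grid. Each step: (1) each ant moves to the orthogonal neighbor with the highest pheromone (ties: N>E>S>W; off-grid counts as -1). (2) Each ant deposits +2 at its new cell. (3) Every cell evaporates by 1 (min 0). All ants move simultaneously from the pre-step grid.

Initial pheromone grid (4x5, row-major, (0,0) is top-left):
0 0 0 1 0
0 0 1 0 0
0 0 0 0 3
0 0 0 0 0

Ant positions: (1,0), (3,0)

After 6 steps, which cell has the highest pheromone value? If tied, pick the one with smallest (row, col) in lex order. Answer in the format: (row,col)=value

Step 1: ant0:(1,0)->N->(0,0) | ant1:(3,0)->N->(2,0)
  grid max=2 at (2,4)
Step 2: ant0:(0,0)->E->(0,1) | ant1:(2,0)->N->(1,0)
  grid max=1 at (0,1)
Step 3: ant0:(0,1)->E->(0,2) | ant1:(1,0)->N->(0,0)
  grid max=1 at (0,0)
Step 4: ant0:(0,2)->E->(0,3) | ant1:(0,0)->E->(0,1)
  grid max=1 at (0,1)
Step 5: ant0:(0,3)->E->(0,4) | ant1:(0,1)->E->(0,2)
  grid max=1 at (0,2)
Step 6: ant0:(0,4)->S->(1,4) | ant1:(0,2)->E->(0,3)
  grid max=1 at (0,3)
Final grid:
  0 0 0 1 0
  0 0 0 0 1
  0 0 0 0 0
  0 0 0 0 0
Max pheromone 1 at (0,3)

Answer: (0,3)=1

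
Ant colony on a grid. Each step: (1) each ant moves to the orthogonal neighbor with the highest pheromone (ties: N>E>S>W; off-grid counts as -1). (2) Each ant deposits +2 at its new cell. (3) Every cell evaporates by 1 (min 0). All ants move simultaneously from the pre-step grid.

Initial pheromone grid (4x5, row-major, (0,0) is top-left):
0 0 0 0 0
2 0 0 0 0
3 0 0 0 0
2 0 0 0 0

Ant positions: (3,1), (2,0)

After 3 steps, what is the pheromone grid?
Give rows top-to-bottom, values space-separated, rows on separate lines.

After step 1: ants at (3,0),(1,0)
  0 0 0 0 0
  3 0 0 0 0
  2 0 0 0 0
  3 0 0 0 0
After step 2: ants at (2,0),(2,0)
  0 0 0 0 0
  2 0 0 0 0
  5 0 0 0 0
  2 0 0 0 0
After step 3: ants at (1,0),(1,0)
  0 0 0 0 0
  5 0 0 0 0
  4 0 0 0 0
  1 0 0 0 0

0 0 0 0 0
5 0 0 0 0
4 0 0 0 0
1 0 0 0 0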